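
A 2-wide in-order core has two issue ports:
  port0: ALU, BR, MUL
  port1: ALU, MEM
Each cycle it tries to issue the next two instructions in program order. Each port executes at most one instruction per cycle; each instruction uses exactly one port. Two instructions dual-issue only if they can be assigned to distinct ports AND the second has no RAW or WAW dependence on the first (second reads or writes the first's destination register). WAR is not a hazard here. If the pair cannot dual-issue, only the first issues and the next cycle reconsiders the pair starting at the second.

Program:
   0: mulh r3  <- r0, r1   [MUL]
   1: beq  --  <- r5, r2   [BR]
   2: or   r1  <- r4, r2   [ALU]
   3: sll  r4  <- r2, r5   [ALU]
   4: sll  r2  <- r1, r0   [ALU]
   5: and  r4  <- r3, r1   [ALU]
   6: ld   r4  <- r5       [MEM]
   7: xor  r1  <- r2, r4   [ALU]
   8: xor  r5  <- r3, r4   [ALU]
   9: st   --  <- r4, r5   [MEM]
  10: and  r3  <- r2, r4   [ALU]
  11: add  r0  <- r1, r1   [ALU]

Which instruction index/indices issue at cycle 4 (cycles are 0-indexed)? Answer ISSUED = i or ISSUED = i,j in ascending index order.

ISSUED = 6

c0: i0 mulh.MUL  no-port MUL/BR
c1: i1/i2 beq.BR;or.ALU  2-wide
c2: i3/i4 sll.ALU;sll.ALU  2-wide
c3: i5 and.ALU  WAW r4
c4: i6 ld.MEM  RAW r4
c5: i7/i8 xor.ALU;xor.ALU  2-wide
c6: i9/i10 st.MEM;and.ALU  2-wide
c7: i11 add.ALU  tail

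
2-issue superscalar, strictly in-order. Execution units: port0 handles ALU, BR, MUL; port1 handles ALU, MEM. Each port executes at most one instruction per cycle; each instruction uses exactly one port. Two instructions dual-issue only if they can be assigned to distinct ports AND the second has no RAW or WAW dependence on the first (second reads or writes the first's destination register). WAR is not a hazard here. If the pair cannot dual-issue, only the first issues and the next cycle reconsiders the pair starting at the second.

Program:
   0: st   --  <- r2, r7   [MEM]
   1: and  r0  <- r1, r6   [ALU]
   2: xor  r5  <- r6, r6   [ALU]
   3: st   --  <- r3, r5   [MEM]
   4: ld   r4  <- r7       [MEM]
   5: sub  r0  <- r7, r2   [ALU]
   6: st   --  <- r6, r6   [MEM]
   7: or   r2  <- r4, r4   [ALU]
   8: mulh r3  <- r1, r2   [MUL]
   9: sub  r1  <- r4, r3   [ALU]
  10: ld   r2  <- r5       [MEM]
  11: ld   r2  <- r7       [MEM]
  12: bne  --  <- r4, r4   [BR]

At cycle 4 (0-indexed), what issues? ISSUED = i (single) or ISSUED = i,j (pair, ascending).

ISSUED = 6,7

  cy0 -> i0,i1 (st;and) 2-wide
  cy1 -> i2 (xor) RAW r5
  cy2 -> i3 (st) no-port MEM/MEM
  cy3 -> i4,i5 (ld;sub) 2-wide
  cy4 -> i6,i7 (st;or) 2-wide
  cy5 -> i8 (mulh) RAW r3
  cy6 -> i9,i10 (sub;ld) 2-wide
  cy7 -> i11,i12 (ld;bne) 2-wide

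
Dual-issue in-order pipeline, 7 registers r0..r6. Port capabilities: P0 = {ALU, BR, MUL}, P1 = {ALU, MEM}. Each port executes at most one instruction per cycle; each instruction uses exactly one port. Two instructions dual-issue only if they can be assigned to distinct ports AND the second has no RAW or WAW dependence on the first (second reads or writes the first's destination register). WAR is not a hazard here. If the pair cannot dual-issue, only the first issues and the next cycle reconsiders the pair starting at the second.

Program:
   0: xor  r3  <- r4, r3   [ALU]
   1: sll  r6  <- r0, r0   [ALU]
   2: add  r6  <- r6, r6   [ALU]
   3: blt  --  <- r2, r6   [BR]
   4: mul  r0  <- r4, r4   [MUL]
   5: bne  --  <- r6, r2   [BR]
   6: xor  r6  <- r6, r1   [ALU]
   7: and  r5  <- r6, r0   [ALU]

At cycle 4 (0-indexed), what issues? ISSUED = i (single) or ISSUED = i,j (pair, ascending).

[0] i0&i1  xor;sll  -- dual
[1] i2  add  -- RAW r6
[2] i3  blt  -- no-port BR/MUL
[3] i4  mul  -- no-port MUL/BR
[4] i5&i6  bne;xor  -- dual
[5] i7  and  -- tail

ISSUED = 5,6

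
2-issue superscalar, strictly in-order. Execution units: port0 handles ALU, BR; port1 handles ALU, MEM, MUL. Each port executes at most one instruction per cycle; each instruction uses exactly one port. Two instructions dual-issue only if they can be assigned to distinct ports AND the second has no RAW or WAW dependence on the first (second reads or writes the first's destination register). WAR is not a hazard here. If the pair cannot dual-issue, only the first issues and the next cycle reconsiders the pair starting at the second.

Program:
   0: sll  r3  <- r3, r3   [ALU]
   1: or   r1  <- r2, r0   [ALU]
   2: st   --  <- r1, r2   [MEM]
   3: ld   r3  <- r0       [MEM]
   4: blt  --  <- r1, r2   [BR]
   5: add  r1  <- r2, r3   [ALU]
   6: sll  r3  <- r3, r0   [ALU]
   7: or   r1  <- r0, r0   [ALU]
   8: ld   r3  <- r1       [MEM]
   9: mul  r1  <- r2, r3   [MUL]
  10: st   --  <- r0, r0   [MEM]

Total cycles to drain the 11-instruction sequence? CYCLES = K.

#0 head=0: sll;or i0,i1 dual
#1 head=2: st i2 no-port MEM/MEM
#2 head=3: ld;blt i3,i4 dual
#3 head=5: add;sll i5,i6 dual
#4 head=7: or i7 RAW r1
#5 head=8: ld i8 no-port MEM/MUL
#6 head=9: mul i9 no-port MUL/MEM
#7 head=10: st i10 tail

CYCLES = 8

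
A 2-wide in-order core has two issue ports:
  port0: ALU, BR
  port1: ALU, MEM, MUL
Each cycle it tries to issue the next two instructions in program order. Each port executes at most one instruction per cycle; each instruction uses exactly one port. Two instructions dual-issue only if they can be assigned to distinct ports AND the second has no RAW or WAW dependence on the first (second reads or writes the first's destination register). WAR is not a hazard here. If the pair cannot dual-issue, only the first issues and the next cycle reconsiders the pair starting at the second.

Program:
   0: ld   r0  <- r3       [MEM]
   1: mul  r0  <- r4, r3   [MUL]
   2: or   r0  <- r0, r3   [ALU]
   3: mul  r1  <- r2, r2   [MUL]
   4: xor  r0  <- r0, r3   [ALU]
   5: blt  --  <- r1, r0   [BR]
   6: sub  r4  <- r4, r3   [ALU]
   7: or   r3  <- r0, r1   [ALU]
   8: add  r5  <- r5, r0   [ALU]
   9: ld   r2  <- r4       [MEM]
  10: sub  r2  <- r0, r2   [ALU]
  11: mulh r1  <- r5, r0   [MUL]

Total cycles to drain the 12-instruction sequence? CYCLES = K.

CYCLES = 8

c0: i0 ld  no-port MEM/MUL
c1: i1 mul  RAW+WAW r0
c2: i2,i3 or;mul  2-wide
c3: i4 xor  RAW r0
c4: i5,i6 blt;sub  2-wide
c5: i7,i8 or;add  2-wide
c6: i9 ld  RAW+WAW r2
c7: i10,i11 sub;mulh  2-wide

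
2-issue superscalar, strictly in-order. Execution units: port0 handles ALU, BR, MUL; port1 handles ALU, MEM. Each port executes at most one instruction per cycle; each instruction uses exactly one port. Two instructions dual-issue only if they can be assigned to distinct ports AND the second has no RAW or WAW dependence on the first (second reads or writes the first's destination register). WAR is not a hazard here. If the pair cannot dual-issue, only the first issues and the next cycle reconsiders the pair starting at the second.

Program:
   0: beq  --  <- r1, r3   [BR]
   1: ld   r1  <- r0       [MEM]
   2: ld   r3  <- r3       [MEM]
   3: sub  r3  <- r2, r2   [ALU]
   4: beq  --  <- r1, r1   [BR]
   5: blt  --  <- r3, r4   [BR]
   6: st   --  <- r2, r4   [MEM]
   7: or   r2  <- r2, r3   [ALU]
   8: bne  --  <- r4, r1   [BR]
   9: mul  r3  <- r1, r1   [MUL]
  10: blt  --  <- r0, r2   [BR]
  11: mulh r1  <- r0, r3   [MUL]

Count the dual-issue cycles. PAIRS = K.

PAIRS = 4

#0 head=0: beq.BR;ld.MEM i0+i1 2-wide
#1 head=2: ld.MEM i2 WAW r3
#2 head=3: sub.ALU;beq.BR i3+i4 2-wide
#3 head=5: blt.BR;st.MEM i5+i6 2-wide
#4 head=7: or.ALU;bne.BR i7+i8 2-wide
#5 head=9: mul.MUL i9 no-port MUL/BR
#6 head=10: blt.BR i10 no-port BR/MUL
#7 head=11: mulh.MUL i11 tail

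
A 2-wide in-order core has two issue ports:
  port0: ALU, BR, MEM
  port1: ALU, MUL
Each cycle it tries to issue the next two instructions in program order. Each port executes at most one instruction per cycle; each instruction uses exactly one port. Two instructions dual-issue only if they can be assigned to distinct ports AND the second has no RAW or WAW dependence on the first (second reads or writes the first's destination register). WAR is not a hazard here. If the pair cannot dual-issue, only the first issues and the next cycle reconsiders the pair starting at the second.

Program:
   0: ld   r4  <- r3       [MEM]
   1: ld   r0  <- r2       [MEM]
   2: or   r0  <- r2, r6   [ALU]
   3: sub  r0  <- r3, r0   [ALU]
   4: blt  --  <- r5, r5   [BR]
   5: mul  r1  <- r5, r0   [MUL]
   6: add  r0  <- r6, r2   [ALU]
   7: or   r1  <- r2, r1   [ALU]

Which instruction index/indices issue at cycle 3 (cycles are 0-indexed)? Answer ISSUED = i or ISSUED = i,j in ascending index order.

  cy0 -> i0 (ld.MEM) no-port MEM/MEM
  cy1 -> i1 (ld.MEM) WAW r0
  cy2 -> i2 (or.ALU) RAW+WAW r0
  cy3 -> i3/i4 (sub.ALU/blt.BR) pair
  cy4 -> i5/i6 (mul.MUL/add.ALU) pair
  cy5 -> i7 (or.ALU) tail

ISSUED = 3,4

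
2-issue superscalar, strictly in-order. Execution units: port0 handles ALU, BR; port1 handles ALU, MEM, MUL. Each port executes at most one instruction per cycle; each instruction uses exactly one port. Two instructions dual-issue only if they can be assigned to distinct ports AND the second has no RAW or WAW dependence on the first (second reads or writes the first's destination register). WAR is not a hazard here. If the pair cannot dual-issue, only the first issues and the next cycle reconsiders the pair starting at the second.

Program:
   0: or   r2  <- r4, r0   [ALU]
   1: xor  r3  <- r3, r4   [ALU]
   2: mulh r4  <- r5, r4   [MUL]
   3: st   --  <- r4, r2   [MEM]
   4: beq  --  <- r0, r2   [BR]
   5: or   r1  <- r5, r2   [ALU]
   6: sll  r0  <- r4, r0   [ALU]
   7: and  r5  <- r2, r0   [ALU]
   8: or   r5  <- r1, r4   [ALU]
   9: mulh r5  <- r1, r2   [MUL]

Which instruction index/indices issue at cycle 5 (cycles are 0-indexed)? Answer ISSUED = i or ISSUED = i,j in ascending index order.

[0] i0+i1  or xor  -- pair
[1] i2  mulh  -- no-port MUL/MEM
[2] i3+i4  st beq  -- pair
[3] i5+i6  or sll  -- pair
[4] i7  and  -- WAW r5
[5] i8  or  -- WAW r5
[6] i9  mulh  -- tail

ISSUED = 8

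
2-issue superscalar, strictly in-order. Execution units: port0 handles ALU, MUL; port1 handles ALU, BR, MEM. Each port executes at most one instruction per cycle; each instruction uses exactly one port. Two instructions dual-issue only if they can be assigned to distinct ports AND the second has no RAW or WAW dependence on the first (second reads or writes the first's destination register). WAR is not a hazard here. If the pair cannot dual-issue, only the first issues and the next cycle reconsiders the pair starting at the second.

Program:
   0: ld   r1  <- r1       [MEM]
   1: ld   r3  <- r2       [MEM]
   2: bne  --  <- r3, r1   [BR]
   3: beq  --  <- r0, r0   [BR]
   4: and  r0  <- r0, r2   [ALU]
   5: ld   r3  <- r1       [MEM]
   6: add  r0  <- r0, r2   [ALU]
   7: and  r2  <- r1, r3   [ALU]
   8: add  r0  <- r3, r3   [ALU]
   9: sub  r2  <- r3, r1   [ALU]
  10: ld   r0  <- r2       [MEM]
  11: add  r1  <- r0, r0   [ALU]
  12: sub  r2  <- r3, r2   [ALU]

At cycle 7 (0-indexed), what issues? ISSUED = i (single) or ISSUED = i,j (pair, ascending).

ISSUED = 10

0. ld.MEM @i0  | no-port MEM/MEM
1. ld.MEM @i1  | no-port MEM/BR
2. bne.BR @i2  | no-port BR/BR
3. beq.BR and.ALU @i3+i4  | pair
4. ld.MEM add.ALU @i5+i6  | pair
5. and.ALU add.ALU @i7+i8  | pair
6. sub.ALU @i9  | RAW r2
7. ld.MEM @i10  | RAW r0
8. add.ALU sub.ALU @i11+i12  | pair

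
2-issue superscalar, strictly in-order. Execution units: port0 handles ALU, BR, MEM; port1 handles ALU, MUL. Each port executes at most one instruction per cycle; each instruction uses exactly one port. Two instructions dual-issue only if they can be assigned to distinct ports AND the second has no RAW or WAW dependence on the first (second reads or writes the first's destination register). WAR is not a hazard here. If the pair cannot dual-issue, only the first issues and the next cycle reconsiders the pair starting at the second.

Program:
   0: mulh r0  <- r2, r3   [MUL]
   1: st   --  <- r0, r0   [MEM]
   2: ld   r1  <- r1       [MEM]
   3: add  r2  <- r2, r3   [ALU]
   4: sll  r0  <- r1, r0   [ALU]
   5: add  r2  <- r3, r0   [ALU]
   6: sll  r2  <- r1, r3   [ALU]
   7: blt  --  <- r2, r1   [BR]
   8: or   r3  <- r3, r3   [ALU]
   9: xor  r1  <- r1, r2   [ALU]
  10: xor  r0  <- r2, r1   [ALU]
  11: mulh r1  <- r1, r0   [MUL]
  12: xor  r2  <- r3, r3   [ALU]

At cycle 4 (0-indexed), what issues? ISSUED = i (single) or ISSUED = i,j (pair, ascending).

ISSUED = 5

#0 head=0: mulh i0 RAW r0
#1 head=1: st i1 no-port MEM/MEM
#2 head=2: ld+add i2/i3 dual
#3 head=4: sll i4 RAW r0
#4 head=5: add i5 WAW r2
#5 head=6: sll i6 RAW r2
#6 head=7: blt+or i7/i8 dual
#7 head=9: xor i9 RAW r1
#8 head=10: xor i10 RAW r0
#9 head=11: mulh+xor i11/i12 dual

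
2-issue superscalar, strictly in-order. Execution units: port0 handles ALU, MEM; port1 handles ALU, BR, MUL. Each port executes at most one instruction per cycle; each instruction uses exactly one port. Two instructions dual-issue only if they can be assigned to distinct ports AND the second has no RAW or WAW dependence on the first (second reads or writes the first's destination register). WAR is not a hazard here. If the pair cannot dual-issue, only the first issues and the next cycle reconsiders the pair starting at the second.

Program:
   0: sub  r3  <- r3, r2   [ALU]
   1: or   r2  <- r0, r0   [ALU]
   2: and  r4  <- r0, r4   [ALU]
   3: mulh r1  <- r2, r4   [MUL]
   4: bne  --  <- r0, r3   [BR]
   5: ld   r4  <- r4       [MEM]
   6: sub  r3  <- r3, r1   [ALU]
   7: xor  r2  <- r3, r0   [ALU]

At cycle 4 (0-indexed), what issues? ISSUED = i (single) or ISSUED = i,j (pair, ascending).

[0] i0,i1  sub or  -- dual
[1] i2  and  -- RAW r4
[2] i3  mulh  -- no-port MUL/BR
[3] i4,i5  bne ld  -- dual
[4] i6  sub  -- RAW r3
[5] i7  xor  -- tail

ISSUED = 6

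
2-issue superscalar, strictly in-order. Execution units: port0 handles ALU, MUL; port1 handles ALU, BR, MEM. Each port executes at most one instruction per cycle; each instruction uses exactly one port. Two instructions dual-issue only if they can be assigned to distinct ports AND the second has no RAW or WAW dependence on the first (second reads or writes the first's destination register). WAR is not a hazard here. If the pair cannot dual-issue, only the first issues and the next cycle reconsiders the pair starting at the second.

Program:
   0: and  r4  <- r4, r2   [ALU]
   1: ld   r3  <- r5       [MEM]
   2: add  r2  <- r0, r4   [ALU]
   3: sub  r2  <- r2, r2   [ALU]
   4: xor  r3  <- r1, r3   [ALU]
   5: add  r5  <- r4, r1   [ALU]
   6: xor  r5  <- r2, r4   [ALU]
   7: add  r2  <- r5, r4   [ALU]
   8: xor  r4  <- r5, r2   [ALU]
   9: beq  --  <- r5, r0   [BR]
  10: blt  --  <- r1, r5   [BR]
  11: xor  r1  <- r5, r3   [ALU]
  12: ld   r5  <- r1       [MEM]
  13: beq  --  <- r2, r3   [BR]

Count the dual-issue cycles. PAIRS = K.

c0: i0/i1 and.ALU+ld.MEM  dual
c1: i2 add.ALU  RAW+WAW r2
c2: i3/i4 sub.ALU+xor.ALU  dual
c3: i5 add.ALU  WAW r5
c4: i6 xor.ALU  RAW r5
c5: i7 add.ALU  RAW r2
c6: i8/i9 xor.ALU+beq.BR  dual
c7: i10/i11 blt.BR+xor.ALU  dual
c8: i12 ld.MEM  no-port MEM/BR
c9: i13 beq.BR  tail

PAIRS = 4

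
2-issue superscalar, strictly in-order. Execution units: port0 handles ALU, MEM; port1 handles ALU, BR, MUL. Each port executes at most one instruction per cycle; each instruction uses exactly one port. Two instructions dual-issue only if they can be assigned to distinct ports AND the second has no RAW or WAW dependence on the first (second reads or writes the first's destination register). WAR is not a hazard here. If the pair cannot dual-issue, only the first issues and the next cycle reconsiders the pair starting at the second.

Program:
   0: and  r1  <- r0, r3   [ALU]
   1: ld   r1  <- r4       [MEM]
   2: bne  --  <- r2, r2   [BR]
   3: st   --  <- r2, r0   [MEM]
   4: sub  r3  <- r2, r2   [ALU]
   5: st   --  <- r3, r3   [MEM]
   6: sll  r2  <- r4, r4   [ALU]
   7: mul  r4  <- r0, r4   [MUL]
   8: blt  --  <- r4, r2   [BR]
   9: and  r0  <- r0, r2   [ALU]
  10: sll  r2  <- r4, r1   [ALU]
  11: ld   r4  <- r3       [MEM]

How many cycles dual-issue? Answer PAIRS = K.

#0 head=0: and.ALU i0 WAW r1
#1 head=1: ld.MEM bne.BR i1,i2 dual
#2 head=3: st.MEM sub.ALU i3,i4 dual
#3 head=5: st.MEM sll.ALU i5,i6 dual
#4 head=7: mul.MUL i7 no-port MUL/BR
#5 head=8: blt.BR and.ALU i8,i9 dual
#6 head=10: sll.ALU ld.MEM i10,i11 dual

PAIRS = 5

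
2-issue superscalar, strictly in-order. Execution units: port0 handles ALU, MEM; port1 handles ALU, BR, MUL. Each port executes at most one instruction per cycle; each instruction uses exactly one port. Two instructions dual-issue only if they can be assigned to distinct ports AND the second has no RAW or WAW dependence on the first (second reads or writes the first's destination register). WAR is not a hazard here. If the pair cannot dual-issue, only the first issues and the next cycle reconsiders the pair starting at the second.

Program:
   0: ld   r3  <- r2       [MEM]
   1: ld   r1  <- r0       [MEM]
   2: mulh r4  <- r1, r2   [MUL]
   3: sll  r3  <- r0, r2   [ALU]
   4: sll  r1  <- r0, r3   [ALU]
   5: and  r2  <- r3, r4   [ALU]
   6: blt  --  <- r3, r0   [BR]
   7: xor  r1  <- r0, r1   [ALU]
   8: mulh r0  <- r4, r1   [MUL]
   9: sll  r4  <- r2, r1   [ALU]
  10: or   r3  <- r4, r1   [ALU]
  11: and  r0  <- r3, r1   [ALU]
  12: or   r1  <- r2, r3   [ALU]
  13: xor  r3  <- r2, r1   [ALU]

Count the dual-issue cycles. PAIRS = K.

PAIRS = 5

t=0 i0:ld ; no-port MEM/MEM
t=1 i1:ld ; RAW r1
t=2 i2,i3:mulh sll ; 2-wide
t=3 i4,i5:sll and ; 2-wide
t=4 i6,i7:blt xor ; 2-wide
t=5 i8,i9:mulh sll ; 2-wide
t=6 i10:or ; RAW r3
t=7 i11,i12:and or ; 2-wide
t=8 i13:xor ; tail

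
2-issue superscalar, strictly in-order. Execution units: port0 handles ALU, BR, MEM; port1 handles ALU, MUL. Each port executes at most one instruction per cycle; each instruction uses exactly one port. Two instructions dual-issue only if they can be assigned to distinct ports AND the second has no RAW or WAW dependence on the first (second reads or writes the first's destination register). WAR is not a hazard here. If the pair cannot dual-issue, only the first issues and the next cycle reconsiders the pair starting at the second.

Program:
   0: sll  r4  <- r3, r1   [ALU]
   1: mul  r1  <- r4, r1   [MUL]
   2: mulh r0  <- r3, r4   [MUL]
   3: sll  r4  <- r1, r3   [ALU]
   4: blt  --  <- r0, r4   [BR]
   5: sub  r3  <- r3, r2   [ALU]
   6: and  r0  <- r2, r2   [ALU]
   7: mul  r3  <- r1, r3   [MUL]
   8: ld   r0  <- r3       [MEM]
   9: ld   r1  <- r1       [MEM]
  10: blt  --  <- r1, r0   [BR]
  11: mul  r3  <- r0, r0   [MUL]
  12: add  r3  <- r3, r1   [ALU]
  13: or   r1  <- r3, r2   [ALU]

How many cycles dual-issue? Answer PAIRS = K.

PAIRS = 4

#0 head=0: sll.ALU i0 RAW r4
#1 head=1: mul.MUL i1 no-port MUL/MUL
#2 head=2: mulh.MUL;sll.ALU i2,i3 dual
#3 head=4: blt.BR;sub.ALU i4,i5 dual
#4 head=6: and.ALU;mul.MUL i6,i7 dual
#5 head=8: ld.MEM i8 no-port MEM/MEM
#6 head=9: ld.MEM i9 no-port MEM/BR
#7 head=10: blt.BR;mul.MUL i10,i11 dual
#8 head=12: add.ALU i12 RAW r3
#9 head=13: or.ALU i13 tail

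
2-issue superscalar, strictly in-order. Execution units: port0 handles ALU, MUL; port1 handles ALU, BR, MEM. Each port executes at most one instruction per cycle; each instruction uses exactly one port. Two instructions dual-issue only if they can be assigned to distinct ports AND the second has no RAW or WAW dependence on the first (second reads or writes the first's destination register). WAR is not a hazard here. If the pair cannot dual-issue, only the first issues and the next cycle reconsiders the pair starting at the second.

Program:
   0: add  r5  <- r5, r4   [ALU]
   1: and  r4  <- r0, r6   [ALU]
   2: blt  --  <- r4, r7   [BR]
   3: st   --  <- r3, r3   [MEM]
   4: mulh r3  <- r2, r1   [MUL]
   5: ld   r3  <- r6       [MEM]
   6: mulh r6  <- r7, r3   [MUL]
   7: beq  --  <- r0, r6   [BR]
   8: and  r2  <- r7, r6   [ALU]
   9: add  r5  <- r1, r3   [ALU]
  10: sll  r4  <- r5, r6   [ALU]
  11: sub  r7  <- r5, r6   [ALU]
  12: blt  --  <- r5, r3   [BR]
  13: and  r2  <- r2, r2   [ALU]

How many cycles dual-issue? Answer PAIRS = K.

c0: i0,i1 add;and  2-wide
c1: i2 blt  no-port BR/MEM
c2: i3,i4 st;mulh  2-wide
c3: i5 ld  RAW r3
c4: i6 mulh  RAW r6
c5: i7,i8 beq;and  2-wide
c6: i9 add  RAW r5
c7: i10,i11 sll;sub  2-wide
c8: i12,i13 blt;and  2-wide

PAIRS = 5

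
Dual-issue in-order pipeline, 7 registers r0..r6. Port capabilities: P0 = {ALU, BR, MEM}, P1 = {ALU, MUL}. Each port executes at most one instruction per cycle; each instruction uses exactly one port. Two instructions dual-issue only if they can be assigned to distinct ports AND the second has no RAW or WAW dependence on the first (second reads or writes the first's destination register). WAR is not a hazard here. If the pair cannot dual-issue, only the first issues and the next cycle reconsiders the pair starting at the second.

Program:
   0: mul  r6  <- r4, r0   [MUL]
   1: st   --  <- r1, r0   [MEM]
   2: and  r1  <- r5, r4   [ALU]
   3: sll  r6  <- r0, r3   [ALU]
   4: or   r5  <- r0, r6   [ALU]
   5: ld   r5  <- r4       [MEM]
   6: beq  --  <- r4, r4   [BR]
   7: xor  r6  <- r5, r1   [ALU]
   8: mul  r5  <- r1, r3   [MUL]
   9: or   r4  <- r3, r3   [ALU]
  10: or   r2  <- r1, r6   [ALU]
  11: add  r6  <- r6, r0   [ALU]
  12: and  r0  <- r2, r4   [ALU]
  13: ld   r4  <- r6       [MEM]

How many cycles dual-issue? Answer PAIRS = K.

c0: i0/i1 mul/st  pair
c1: i2/i3 and/sll  pair
c2: i4 or  WAW r5
c3: i5 ld  no-port MEM/BR
c4: i6/i7 beq/xor  pair
c5: i8/i9 mul/or  pair
c6: i10/i11 or/add  pair
c7: i12/i13 and/ld  pair

PAIRS = 6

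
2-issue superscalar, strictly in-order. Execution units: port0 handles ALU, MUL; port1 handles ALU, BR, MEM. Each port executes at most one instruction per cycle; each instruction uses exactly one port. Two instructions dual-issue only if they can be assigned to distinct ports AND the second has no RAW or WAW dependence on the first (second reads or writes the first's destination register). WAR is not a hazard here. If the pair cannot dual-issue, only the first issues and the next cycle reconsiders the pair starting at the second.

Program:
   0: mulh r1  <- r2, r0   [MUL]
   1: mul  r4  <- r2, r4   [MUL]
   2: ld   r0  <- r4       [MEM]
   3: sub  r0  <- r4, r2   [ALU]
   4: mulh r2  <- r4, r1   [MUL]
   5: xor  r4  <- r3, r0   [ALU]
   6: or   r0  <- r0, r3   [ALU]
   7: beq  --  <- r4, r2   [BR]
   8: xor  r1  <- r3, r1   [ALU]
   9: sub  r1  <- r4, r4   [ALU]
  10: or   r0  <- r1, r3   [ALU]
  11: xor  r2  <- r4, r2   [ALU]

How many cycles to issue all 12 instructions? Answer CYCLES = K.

CYCLES = 8

0. mulh.MUL @i0  | no-port MUL/MUL
1. mul.MUL @i1  | RAW r4
2. ld.MEM @i2  | WAW r0
3. sub.ALU;mulh.MUL @i3/i4  | dual
4. xor.ALU;or.ALU @i5/i6  | dual
5. beq.BR;xor.ALU @i7/i8  | dual
6. sub.ALU @i9  | RAW r1
7. or.ALU;xor.ALU @i10/i11  | dual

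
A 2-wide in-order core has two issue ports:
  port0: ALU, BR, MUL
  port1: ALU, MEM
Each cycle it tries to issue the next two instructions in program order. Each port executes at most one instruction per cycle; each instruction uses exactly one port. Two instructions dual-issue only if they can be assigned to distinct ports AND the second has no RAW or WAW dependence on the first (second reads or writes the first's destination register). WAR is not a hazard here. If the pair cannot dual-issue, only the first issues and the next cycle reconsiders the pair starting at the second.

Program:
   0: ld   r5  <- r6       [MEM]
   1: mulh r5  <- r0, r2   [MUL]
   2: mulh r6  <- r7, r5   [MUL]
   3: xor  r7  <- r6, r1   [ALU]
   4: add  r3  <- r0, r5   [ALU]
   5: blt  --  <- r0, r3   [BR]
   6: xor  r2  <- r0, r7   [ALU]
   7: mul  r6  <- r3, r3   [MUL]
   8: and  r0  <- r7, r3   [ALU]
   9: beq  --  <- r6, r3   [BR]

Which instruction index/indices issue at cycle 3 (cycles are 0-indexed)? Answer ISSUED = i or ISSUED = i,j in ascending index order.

0. ld @i0  | WAW r5
1. mulh @i1  | no-port MUL/MUL
2. mulh @i2  | RAW r6
3. xor add @i3&i4  | dual
4. blt xor @i5&i6  | dual
5. mul and @i7&i8  | dual
6. beq @i9  | tail

ISSUED = 3,4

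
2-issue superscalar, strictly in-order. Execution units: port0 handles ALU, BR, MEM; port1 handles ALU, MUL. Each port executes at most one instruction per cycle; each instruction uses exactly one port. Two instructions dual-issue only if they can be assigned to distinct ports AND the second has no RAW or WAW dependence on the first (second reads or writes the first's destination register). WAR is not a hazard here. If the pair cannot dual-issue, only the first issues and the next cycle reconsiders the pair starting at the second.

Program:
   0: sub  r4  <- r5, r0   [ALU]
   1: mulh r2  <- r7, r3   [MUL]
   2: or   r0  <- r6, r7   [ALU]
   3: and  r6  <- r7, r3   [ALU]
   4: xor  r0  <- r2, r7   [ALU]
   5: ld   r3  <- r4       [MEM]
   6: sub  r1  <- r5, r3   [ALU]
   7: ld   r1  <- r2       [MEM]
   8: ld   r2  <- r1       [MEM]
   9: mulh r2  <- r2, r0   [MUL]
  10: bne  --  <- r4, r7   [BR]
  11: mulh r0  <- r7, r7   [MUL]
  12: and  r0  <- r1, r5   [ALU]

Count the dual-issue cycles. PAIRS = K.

PAIRS = 4

  cy0 -> i0,i1 (sub/mulh) dual
  cy1 -> i2,i3 (or/and) dual
  cy2 -> i4,i5 (xor/ld) dual
  cy3 -> i6 (sub) WAW r1
  cy4 -> i7 (ld) no-port MEM/MEM
  cy5 -> i8 (ld) RAW+WAW r2
  cy6 -> i9,i10 (mulh/bne) dual
  cy7 -> i11 (mulh) WAW r0
  cy8 -> i12 (and) tail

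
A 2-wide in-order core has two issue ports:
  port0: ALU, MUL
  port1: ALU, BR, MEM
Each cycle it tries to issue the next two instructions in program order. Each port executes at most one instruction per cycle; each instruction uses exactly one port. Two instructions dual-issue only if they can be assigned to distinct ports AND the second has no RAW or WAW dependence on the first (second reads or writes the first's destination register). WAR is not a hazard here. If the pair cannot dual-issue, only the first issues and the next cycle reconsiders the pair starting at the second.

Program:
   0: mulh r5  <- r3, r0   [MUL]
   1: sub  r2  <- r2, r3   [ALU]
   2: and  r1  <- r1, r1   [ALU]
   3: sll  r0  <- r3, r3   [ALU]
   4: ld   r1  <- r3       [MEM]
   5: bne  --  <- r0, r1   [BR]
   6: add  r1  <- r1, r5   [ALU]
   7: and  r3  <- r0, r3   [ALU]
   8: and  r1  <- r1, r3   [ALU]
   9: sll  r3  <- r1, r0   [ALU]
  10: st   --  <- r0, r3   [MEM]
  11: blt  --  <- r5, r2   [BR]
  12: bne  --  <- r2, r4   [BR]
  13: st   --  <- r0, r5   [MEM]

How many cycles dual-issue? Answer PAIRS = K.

  cy0 -> i0&i1 (mulh.MUL;sub.ALU) pair
  cy1 -> i2&i3 (and.ALU;sll.ALU) pair
  cy2 -> i4 (ld.MEM) no-port MEM/BR
  cy3 -> i5&i6 (bne.BR;add.ALU) pair
  cy4 -> i7 (and.ALU) RAW r3
  cy5 -> i8 (and.ALU) RAW r1
  cy6 -> i9 (sll.ALU) RAW r3
  cy7 -> i10 (st.MEM) no-port MEM/BR
  cy8 -> i11 (blt.BR) no-port BR/BR
  cy9 -> i12 (bne.BR) no-port BR/MEM
  cy10 -> i13 (st.MEM) tail

PAIRS = 3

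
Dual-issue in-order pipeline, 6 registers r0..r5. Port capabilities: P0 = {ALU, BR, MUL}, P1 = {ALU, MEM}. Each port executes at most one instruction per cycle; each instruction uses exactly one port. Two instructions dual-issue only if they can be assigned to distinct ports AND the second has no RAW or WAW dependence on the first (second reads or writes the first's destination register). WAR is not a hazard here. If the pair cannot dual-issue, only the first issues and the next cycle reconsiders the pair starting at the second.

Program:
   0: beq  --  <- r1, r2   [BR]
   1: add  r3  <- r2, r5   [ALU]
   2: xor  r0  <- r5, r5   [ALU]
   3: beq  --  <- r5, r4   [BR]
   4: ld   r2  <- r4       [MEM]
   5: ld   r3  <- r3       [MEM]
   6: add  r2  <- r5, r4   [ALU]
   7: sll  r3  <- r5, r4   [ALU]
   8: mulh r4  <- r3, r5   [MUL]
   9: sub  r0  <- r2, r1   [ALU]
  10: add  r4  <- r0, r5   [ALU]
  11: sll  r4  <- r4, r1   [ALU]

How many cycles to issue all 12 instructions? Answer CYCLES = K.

CYCLES = 8

t=0 i0,i1:beq.BR/add.ALU ; pair
t=1 i2,i3:xor.ALU/beq.BR ; pair
t=2 i4:ld.MEM ; no-port MEM/MEM
t=3 i5,i6:ld.MEM/add.ALU ; pair
t=4 i7:sll.ALU ; RAW r3
t=5 i8,i9:mulh.MUL/sub.ALU ; pair
t=6 i10:add.ALU ; RAW+WAW r4
t=7 i11:sll.ALU ; tail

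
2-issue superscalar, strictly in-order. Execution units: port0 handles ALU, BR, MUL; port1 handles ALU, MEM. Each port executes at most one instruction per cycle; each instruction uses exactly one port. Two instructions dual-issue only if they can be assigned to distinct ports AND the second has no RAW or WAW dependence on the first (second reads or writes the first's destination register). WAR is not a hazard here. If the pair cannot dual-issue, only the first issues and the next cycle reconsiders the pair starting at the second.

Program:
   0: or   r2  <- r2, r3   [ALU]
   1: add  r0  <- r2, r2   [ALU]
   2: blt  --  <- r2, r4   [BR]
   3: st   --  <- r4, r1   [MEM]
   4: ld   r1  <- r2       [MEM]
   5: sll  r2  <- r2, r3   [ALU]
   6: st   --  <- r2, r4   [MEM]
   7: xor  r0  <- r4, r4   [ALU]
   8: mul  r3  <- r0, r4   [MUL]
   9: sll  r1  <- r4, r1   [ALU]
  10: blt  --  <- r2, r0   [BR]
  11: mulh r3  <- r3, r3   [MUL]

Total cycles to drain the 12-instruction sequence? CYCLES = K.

CYCLES = 8

0. or @i0  | RAW r2
1. add+blt @i1&i2  | pair
2. st @i3  | no-port MEM/MEM
3. ld+sll @i4&i5  | pair
4. st+xor @i6&i7  | pair
5. mul+sll @i8&i9  | pair
6. blt @i10  | no-port BR/MUL
7. mulh @i11  | tail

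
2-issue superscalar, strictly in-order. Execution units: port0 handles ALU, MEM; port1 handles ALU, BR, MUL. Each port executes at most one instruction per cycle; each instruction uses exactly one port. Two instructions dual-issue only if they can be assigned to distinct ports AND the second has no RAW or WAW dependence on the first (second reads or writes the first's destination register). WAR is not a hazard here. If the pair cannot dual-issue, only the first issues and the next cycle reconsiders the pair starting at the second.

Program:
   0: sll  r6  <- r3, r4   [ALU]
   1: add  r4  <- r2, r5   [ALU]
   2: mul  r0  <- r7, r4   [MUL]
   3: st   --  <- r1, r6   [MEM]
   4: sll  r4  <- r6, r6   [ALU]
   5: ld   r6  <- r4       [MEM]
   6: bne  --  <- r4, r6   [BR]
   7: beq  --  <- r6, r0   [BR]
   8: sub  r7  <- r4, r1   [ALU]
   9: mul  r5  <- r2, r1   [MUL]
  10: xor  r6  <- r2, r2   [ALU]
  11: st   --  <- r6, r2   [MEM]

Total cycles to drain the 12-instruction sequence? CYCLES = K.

CYCLES = 8

0. sll.ALU;add.ALU @i0/i1  | pair
1. mul.MUL;st.MEM @i2/i3  | pair
2. sll.ALU @i4  | RAW r4
3. ld.MEM @i5  | RAW r6
4. bne.BR @i6  | no-port BR/BR
5. beq.BR;sub.ALU @i7/i8  | pair
6. mul.MUL;xor.ALU @i9/i10  | pair
7. st.MEM @i11  | tail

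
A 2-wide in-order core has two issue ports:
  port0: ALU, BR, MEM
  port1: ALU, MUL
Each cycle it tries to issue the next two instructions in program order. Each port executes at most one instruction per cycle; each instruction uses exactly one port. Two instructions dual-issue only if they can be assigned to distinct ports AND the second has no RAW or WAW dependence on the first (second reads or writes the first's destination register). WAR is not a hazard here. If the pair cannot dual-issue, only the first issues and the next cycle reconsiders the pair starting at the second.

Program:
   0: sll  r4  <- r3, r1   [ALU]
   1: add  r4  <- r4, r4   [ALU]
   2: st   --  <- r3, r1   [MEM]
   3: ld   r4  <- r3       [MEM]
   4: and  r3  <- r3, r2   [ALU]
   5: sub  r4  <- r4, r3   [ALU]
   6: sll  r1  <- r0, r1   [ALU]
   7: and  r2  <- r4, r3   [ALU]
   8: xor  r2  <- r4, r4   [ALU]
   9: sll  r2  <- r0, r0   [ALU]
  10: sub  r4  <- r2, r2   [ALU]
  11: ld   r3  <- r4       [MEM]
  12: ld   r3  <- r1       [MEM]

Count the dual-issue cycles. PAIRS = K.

PAIRS = 3

c0: i0 sll.ALU  RAW+WAW r4
c1: i1,i2 add.ALU+st.MEM  2-wide
c2: i3,i4 ld.MEM+and.ALU  2-wide
c3: i5,i6 sub.ALU+sll.ALU  2-wide
c4: i7 and.ALU  WAW r2
c5: i8 xor.ALU  WAW r2
c6: i9 sll.ALU  RAW r2
c7: i10 sub.ALU  RAW r4
c8: i11 ld.MEM  no-port MEM/MEM
c9: i12 ld.MEM  tail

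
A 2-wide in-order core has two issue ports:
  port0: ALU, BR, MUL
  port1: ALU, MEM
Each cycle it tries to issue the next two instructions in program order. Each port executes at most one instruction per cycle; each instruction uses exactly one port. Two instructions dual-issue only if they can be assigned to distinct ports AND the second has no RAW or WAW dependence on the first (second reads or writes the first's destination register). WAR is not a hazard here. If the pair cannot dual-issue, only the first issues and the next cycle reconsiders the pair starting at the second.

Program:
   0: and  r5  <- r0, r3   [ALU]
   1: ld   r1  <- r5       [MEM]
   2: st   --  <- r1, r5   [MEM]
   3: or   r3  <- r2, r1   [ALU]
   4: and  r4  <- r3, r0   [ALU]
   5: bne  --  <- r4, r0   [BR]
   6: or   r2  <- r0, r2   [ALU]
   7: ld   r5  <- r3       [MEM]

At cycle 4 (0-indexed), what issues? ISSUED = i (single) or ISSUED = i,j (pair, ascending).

  cy0 -> i0 (and) RAW r5
  cy1 -> i1 (ld) no-port MEM/MEM
  cy2 -> i2/i3 (st/or) dual
  cy3 -> i4 (and) RAW r4
  cy4 -> i5/i6 (bne/or) dual
  cy5 -> i7 (ld) tail

ISSUED = 5,6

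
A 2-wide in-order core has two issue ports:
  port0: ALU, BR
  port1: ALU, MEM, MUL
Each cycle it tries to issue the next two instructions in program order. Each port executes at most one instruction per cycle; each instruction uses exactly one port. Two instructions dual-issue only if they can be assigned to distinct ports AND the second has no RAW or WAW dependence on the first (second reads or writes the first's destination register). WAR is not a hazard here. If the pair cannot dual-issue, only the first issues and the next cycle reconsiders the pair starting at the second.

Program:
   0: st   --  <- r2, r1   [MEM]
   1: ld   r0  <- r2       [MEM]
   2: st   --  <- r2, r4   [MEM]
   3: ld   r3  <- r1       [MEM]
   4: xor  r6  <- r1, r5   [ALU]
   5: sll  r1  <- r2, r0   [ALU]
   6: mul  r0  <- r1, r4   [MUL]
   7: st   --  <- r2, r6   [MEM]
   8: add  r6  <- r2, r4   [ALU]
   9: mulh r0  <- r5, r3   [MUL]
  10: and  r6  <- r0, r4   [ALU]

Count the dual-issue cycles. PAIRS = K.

PAIRS = 2

c0: i0 st  no-port MEM/MEM
c1: i1 ld  no-port MEM/MEM
c2: i2 st  no-port MEM/MEM
c3: i3&i4 ld/xor  2-wide
c4: i5 sll  RAW r1
c5: i6 mul  no-port MUL/MEM
c6: i7&i8 st/add  2-wide
c7: i9 mulh  RAW r0
c8: i10 and  tail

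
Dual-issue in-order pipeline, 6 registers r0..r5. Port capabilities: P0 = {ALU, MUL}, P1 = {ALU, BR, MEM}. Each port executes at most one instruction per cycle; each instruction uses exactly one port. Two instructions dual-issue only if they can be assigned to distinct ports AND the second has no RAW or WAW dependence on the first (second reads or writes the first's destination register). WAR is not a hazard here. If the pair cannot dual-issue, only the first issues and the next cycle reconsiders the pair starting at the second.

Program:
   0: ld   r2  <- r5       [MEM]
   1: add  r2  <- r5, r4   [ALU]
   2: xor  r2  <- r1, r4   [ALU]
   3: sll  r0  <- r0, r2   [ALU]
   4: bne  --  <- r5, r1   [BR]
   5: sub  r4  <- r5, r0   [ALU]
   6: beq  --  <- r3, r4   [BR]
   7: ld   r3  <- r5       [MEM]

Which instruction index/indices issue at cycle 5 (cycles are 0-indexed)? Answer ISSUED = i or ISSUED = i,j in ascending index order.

  cy0 -> i0 (ld) WAW r2
  cy1 -> i1 (add) WAW r2
  cy2 -> i2 (xor) RAW r2
  cy3 -> i3+i4 (sll;bne) 2-wide
  cy4 -> i5 (sub) RAW r4
  cy5 -> i6 (beq) no-port BR/MEM
  cy6 -> i7 (ld) tail

ISSUED = 6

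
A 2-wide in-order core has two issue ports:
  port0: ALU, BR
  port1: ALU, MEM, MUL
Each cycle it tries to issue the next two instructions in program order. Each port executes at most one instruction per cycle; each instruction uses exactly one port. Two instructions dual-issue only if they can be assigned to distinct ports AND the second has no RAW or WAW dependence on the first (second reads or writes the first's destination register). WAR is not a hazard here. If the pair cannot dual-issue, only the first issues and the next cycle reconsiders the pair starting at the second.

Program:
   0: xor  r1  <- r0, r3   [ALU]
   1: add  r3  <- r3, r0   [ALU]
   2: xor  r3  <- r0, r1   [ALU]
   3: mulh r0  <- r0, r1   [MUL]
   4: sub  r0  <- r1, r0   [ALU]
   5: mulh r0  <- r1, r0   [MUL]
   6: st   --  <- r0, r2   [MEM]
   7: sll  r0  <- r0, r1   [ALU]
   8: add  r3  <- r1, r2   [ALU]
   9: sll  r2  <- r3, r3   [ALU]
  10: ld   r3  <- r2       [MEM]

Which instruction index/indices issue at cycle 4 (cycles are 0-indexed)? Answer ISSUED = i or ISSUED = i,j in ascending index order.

ISSUED = 6,7

  cy0 -> i0,i1 (xor.ALU/add.ALU) dual
  cy1 -> i2,i3 (xor.ALU/mulh.MUL) dual
  cy2 -> i4 (sub.ALU) RAW+WAW r0
  cy3 -> i5 (mulh.MUL) no-port MUL/MEM
  cy4 -> i6,i7 (st.MEM/sll.ALU) dual
  cy5 -> i8 (add.ALU) RAW r3
  cy6 -> i9 (sll.ALU) RAW r2
  cy7 -> i10 (ld.MEM) tail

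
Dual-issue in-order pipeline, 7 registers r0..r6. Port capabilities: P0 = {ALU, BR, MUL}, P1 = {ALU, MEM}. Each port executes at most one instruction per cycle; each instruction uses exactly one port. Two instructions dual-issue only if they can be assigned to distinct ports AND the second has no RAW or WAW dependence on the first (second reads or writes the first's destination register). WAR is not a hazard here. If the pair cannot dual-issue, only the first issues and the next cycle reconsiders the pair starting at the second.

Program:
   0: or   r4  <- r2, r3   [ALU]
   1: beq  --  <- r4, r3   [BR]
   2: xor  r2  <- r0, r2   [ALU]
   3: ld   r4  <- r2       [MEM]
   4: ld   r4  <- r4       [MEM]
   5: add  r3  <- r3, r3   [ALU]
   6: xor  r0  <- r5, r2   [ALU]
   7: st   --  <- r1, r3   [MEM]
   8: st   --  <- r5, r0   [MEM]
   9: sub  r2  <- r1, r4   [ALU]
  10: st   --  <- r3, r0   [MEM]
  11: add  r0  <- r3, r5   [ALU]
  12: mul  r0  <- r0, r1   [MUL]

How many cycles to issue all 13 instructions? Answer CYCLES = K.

0. or @i0  | RAW r4
1. beq/xor @i1&i2  | pair
2. ld @i3  | no-port MEM/MEM
3. ld/add @i4&i5  | pair
4. xor/st @i6&i7  | pair
5. st/sub @i8&i9  | pair
6. st/add @i10&i11  | pair
7. mul @i12  | tail

CYCLES = 8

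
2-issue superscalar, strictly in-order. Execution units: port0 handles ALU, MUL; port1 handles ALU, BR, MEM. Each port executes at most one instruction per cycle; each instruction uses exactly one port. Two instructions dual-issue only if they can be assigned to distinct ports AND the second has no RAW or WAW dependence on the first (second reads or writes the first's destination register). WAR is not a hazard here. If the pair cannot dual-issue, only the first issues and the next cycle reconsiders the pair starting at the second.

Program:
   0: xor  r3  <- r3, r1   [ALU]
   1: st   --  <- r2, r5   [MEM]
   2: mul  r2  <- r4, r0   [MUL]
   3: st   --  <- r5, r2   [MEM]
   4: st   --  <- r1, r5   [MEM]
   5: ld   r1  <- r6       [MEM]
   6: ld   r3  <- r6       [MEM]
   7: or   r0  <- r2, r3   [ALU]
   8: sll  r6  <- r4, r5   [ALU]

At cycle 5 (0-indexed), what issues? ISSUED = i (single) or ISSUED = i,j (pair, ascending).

  cy0 -> i0/i1 (xor+st) dual
  cy1 -> i2 (mul) RAW r2
  cy2 -> i3 (st) no-port MEM/MEM
  cy3 -> i4 (st) no-port MEM/MEM
  cy4 -> i5 (ld) no-port MEM/MEM
  cy5 -> i6 (ld) RAW r3
  cy6 -> i7/i8 (or+sll) dual

ISSUED = 6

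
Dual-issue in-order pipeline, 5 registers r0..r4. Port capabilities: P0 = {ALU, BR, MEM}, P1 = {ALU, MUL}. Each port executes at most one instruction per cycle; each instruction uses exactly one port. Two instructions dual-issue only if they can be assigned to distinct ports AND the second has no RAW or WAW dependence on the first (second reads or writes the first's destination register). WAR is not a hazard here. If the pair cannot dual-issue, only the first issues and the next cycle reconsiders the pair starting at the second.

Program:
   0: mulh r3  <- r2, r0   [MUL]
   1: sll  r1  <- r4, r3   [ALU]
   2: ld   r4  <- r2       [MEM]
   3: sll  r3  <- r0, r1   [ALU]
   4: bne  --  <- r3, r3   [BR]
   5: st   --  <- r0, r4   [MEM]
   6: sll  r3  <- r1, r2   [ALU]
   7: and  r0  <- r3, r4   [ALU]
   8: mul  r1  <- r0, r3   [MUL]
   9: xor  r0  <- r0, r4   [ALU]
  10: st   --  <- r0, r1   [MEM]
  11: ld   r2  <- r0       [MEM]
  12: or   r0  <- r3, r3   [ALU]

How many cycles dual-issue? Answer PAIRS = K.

t=0 i0:mulh.MUL ; RAW r3
t=1 i1+i2:sll.ALU;ld.MEM ; 2-wide
t=2 i3:sll.ALU ; RAW r3
t=3 i4:bne.BR ; no-port BR/MEM
t=4 i5+i6:st.MEM;sll.ALU ; 2-wide
t=5 i7:and.ALU ; RAW r0
t=6 i8+i9:mul.MUL;xor.ALU ; 2-wide
t=7 i10:st.MEM ; no-port MEM/MEM
t=8 i11+i12:ld.MEM;or.ALU ; 2-wide

PAIRS = 4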